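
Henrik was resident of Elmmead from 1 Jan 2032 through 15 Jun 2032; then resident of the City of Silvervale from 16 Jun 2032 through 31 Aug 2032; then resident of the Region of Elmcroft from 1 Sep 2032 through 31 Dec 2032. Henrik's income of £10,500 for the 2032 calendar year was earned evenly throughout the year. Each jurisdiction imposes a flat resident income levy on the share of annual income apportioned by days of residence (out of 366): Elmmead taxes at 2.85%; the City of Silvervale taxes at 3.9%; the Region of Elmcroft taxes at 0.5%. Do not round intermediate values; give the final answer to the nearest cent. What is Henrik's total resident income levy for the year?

Elmmead, 1 Jan – 15 Jun 2032: 167 days → £10,500 × 2.85% × 167/366 = £136.5430
The City of Silvervale, 16 Jun – 31 Aug 2032: 77 days → £10,500 × 3.9% × 77/366 = £86.1516
The Region of Elmcroft, 1 Sep – 31 Dec 2032: 122 days → £10,500 × 0.5% × 122/366 = £17.5000
Total = £240.1947

£240.19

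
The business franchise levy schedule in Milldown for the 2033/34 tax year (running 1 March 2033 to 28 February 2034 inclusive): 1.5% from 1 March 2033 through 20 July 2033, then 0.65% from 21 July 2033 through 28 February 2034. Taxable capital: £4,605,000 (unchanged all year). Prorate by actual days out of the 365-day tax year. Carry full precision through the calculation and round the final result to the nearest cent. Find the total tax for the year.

£45,160.54

1 March – 20 July 2033: 142 days at 1.5% → £4,605,000 × 1.5% × 142/365 = £26,873.0137
21 July 2033 – 28 February 2034: 223 days at 0.65% → £4,605,000 × 0.65% × 223/365 = £18,287.5274
Total = £45,160.5411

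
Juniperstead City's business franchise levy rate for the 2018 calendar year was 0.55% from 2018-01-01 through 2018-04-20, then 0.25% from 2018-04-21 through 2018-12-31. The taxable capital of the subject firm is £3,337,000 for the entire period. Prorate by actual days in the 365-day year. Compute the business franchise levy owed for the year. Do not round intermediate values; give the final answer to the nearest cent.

2018-01-01 to 2018-04-20: 110 days at 0.55% → £3,337,000 × 0.55% × 110/365 = £5,531.1918
2018-04-21 to 2018-12-31: 255 days at 0.25% → £3,337,000 × 0.25% × 255/365 = £5,828.3219
Total = £11,359.5137

£11,359.51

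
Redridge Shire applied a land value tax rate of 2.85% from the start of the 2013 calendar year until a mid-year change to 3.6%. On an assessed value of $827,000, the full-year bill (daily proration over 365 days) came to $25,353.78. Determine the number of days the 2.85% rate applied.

260 days

Let d = days at the first rate; then 365 − d days at the second rate.
$827,000 × [2.85%·d + 3.6%·(365−d)] / 365 = $25,353.78
Solving gives d = 260, so the new rate took effect on September 18, 2013.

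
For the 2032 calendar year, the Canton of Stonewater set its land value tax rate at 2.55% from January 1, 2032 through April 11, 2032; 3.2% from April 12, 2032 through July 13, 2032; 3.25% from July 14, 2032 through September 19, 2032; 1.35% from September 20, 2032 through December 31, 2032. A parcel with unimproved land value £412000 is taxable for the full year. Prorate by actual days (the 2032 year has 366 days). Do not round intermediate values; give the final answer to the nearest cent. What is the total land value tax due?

January 1 – April 11, 2032: 102 days at 2.55% → £412000 × 2.55% × 102/366 = £2927.9016
April 12 – July 13, 2032: 93 days at 3.2% → £412000 × 3.2% × 93/366 = £3350.0328
July 14 – September 19, 2032: 68 days at 3.25% → £412000 × 3.25% × 68/366 = £2487.7596
September 20 – December 31, 2032: 103 days at 1.35% → £412000 × 1.35% × 103/366 = £1565.2623
Total = £10330.9563

£10330.96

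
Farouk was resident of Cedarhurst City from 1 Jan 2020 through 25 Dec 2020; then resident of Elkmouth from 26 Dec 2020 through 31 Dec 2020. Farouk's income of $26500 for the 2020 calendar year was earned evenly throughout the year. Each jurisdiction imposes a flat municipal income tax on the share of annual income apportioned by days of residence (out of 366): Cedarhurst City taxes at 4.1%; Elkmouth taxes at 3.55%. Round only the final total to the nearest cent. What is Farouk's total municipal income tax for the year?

Cedarhurst City, 1 Jan – 25 Dec 2020: 360 days → $26500 × 4.1% × 360/366 = $1068.6885
Elkmouth, 26 Dec – 31 Dec 2020: 6 days → $26500 × 3.55% × 6/366 = $15.4221
Total = $1084.1107

$1084.11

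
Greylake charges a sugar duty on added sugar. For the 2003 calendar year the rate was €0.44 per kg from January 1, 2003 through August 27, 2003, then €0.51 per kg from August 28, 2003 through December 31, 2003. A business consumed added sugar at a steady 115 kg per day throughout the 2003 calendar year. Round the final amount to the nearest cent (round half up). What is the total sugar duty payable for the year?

€19483.30

January 1 – August 27, 2003: 239 days × 115 kg/day = 27,485 kg at €0.44/kg → €12093.40
August 28 – December 31, 2003: 126 days × 115 kg/day = 14,490 kg at €0.51/kg → €7389.90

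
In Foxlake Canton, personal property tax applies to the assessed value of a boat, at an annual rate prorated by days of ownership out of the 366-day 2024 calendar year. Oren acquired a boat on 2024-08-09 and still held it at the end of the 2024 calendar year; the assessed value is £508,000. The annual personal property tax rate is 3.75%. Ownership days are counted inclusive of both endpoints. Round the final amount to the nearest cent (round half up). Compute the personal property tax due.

£7,547.13

Days held (2024-08-09 to 2024-12-31): 145 out of 366
Tax = £508,000 × 3.75% × 145/366 = £7,547.1311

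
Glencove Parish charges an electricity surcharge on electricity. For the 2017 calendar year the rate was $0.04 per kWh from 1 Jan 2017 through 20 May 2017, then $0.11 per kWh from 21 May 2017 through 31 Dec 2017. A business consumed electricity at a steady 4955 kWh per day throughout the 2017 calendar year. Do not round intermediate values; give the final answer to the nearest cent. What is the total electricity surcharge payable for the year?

$150,384.25

1 Jan – 20 May 2017: 140 days × 4955 kWh/day = 693,700 kWh at $0.04/kWh → $27,748.00
21 May – 31 Dec 2017: 225 days × 4955 kWh/day = 1,114,875 kWh at $0.11/kWh → $122,636.25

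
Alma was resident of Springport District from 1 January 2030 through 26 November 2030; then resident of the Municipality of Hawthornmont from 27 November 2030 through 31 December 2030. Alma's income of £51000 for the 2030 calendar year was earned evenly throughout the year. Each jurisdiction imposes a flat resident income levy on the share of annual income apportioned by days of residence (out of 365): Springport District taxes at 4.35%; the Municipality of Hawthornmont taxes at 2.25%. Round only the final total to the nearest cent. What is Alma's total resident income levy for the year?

£2115.80

Springport District, 1 January – 26 November 2030: 330 days → £51000 × 4.35% × 330/365 = £2005.7671
The Municipality of Hawthornmont, 27 November – 31 December 2030: 35 days → £51000 × 2.25% × 35/365 = £110.0342
Total = £2115.8014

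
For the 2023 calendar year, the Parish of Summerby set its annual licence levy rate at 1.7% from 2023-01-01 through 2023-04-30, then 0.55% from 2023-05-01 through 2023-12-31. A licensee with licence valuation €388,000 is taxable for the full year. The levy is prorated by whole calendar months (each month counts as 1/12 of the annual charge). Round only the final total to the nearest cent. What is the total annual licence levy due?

€3,621.33

2023-01-01 to 2023-04-30: 4 months at 1.7% → €388,000 × 1.7% × 4/12 = €2,198.6667
2023-05-01 to 2023-12-31: 8 months at 0.55% → €388,000 × 0.55% × 8/12 = €1,422.6667
Total = €3,621.3333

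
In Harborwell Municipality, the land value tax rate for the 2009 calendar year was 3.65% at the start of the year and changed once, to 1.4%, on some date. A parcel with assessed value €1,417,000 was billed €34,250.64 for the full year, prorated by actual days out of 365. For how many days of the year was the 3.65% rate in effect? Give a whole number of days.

Let d = days at the first rate; then 365 − d days at the second rate.
€1,417,000 × [3.65%·d + 1.4%·(365−d)] / 365 = €34,250.64
Solving gives d = 165, so the new rate took effect on 15 June 2009.

165 days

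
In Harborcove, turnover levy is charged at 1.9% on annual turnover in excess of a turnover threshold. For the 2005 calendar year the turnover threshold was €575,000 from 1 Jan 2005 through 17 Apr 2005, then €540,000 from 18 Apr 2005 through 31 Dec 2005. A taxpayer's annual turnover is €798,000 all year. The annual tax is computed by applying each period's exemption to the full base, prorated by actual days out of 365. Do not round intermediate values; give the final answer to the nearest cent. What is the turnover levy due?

€4,707.05

1 Jan – 17 Apr 2005: 107 days, exemption €575,000 → (€798,000 − €575,000) × 1.9% × 107/365 = €1,242.0795
18 Apr – 31 Dec 2005: 258 days, exemption €540,000 → (€798,000 − €540,000) × 1.9% × 258/365 = €3,464.9753
Total = €4,707.0548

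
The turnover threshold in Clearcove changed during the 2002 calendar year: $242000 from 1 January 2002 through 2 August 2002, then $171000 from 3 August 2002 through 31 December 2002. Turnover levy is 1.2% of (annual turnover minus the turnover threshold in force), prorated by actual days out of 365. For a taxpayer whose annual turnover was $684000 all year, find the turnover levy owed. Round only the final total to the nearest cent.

1 January – 2 August 2002: 214 days, exemption $242000 → ($684000 − $242000) × 1.2% × 214/365 = $3109.7425
3 August – 31 December 2002: 151 days, exemption $171000 → ($684000 − $171000) × 1.2% × 151/365 = $2546.7288
Total = $5656.4712

$5656.47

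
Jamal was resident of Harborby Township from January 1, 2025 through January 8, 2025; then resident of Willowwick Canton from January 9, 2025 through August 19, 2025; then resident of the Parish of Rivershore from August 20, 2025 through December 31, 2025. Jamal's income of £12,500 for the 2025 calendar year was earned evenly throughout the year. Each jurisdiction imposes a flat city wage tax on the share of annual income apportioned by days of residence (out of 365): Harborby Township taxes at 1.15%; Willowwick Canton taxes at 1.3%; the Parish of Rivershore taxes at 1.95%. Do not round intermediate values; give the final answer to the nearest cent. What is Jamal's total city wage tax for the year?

£191.92

Harborby Township, January 1 – January 8, 2025: 8 days → £12,500 × 1.15% × 8/365 = £3.1507
Willowwick Canton, January 9 – August 19, 2025: 223 days → £12,500 × 1.3% × 223/365 = £99.2808
The Parish of Rivershore, August 20 – December 31, 2025: 134 days → £12,500 × 1.95% × 134/365 = £89.4863
Total = £191.9178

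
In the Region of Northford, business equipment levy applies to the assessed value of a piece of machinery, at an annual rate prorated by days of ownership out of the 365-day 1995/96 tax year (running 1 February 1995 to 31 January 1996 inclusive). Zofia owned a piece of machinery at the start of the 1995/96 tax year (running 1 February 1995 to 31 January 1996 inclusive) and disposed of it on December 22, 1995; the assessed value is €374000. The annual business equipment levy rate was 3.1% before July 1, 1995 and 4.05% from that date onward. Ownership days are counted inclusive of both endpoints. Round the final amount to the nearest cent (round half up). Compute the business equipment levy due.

€12026.92

February 1 – June 30, 1995: 150 days at 3.1% → €374000 × 3.1% × 150/365 = €4764.6575
July 1 – December 22, 1995: 175 days at 4.05% → €374000 × 4.05% × 175/365 = €7262.2603
Total = €12026.9178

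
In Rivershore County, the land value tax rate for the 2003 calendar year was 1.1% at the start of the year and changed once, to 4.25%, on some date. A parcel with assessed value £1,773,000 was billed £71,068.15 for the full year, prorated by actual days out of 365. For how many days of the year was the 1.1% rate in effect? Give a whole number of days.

28 days

Let d = days at the first rate; then 365 − d days at the second rate.
£1,773,000 × [1.1%·d + 4.25%·(365−d)] / 365 = £71,068.15
Solving gives d = 28, so the new rate took effect on 29 Jan 2003.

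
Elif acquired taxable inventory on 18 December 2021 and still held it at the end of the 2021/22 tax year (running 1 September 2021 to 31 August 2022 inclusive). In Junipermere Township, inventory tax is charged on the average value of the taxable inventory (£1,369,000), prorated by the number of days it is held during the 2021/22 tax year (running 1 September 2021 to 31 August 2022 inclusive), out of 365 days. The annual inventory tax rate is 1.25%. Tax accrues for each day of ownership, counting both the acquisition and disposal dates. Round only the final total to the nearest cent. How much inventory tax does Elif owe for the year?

Days held (18 December 2021 – 31 August 2022): 257 out of 365
Tax = £1,369,000 × 1.25% × 257/365 = £12,049.0753

£12,049.08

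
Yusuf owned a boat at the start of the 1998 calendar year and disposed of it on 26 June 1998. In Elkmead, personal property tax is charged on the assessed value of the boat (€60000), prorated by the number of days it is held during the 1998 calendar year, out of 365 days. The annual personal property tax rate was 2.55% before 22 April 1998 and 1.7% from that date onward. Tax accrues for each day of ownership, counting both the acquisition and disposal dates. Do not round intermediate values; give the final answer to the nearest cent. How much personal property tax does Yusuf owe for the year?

€649.73

1 January – 21 April 1998: 111 days at 2.55% → €60000 × 2.55% × 111/365 = €465.2877
22 April – 26 June 1998: 66 days at 1.7% → €60000 × 1.7% × 66/365 = €184.4384
Total = €649.7260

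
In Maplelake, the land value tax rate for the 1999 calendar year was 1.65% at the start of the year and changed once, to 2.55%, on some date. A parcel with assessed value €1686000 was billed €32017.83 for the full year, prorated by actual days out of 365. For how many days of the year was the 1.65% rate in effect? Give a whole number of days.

Let d = days at the first rate; then 365 − d days at the second rate.
€1686000 × [1.65%·d + 2.55%·(365−d)] / 365 = €32017.83
Solving gives d = 264, so the new rate took effect on 22 September 1999.

264 days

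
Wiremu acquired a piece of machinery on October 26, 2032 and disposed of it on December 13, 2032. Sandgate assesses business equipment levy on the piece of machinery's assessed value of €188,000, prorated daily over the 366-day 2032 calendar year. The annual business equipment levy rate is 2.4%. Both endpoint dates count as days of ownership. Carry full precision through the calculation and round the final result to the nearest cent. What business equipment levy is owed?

€604.07

Days held (October 26 – December 13, 2032): 49 out of 366
Tax = €188,000 × 2.4% × 49/366 = €604.0656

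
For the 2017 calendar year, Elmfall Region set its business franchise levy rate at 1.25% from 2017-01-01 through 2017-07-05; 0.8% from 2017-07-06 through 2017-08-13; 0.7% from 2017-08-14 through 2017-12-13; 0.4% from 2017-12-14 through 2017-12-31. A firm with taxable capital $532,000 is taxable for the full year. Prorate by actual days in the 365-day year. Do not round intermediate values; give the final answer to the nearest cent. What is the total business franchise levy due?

2017-01-01 to 2017-07-05: 186 days at 1.25% → $532,000 × 1.25% × 186/365 = $3,388.7671
2017-07-06 to 2017-08-13: 39 days at 0.8% → $532,000 × 0.8% × 39/365 = $454.7507
2017-08-14 to 2017-12-13: 122 days at 0.7% → $532,000 × 0.7% × 122/365 = $1,244.7342
2017-12-14 to 2017-12-31: 18 days at 0.4% → $532,000 × 0.4% × 18/365 = $104.9425
Total = $5,193.1945

$5,193.19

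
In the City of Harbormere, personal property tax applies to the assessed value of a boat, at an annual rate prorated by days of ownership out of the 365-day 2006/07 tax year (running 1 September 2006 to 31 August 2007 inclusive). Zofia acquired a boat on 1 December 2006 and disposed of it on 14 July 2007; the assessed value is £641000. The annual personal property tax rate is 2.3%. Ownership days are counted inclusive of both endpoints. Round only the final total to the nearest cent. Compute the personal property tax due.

Days held (1 December 2006 – 14 July 2007): 226 out of 365
Tax = £641000 × 2.3% × 226/365 = £9128.5425

£9128.54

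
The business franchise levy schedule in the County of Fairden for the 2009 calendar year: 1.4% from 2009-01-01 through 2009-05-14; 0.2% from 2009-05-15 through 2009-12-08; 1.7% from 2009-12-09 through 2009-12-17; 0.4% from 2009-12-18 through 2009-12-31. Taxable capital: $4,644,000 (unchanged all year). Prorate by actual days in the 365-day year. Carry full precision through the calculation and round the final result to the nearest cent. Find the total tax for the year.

$31,820.94

2009-01-01 to 2009-05-14: 134 days at 1.4% → $4,644,000 × 1.4% × 134/365 = $23,868.8877
2009-05-15 to 2009-12-08: 208 days at 0.2% → $4,644,000 × 0.2% × 208/365 = $5,292.8877
2009-12-09 to 2009-12-17: 9 days at 1.7% → $4,644,000 × 1.7% × 9/365 = $1,946.6630
2009-12-18 to 2009-12-31: 14 days at 0.4% → $4,644,000 × 0.4% × 14/365 = $712.5041
Total = $31,820.9425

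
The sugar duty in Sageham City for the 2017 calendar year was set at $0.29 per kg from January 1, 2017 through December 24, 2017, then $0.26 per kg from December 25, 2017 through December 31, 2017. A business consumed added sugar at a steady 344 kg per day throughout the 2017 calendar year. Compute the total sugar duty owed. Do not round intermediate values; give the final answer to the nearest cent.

January 1 – December 24, 2017: 358 days × 344 kg/day = 123,152 kg at $0.29/kg → $35714.08
December 25 – December 31, 2017: 7 days × 344 kg/day = 2,408 kg at $0.26/kg → $626.08

$36340.16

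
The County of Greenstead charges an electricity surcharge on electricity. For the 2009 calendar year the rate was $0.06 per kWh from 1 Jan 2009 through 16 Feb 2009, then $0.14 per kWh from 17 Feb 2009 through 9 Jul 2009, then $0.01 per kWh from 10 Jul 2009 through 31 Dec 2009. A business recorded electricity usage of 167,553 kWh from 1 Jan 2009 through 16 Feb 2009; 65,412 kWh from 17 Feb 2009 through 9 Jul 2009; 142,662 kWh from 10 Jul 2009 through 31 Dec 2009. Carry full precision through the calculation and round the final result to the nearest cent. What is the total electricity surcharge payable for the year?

1 Jan – 16 Feb 2009: 167,553 kWh at $0.06/kWh → $10,053.18
17 Feb – 9 Jul 2009: 65,412 kWh at $0.14/kWh → $9,157.68
10 Jul – 31 Dec 2009: 142,662 kWh at $0.01/kWh → $1,426.62

$20,637.48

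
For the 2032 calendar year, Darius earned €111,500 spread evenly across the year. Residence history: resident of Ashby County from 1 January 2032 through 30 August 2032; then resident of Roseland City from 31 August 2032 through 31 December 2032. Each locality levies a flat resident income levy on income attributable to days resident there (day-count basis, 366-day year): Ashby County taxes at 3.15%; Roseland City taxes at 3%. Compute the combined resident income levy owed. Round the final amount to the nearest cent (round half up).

Ashby County, 1 January – 30 August 2032: 243 days → €111,500 × 3.15% × 243/366 = €2,331.9037
Roseland City, 31 August – 31 December 2032: 123 days → €111,500 × 3% × 123/366 = €1,124.1393
Total = €3,456.0430

€3,456.04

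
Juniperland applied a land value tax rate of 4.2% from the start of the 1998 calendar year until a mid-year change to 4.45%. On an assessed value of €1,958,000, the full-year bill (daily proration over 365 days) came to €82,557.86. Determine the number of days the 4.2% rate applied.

341 days

Let d = days at the first rate; then 365 − d days at the second rate.
€1,958,000 × [4.2%·d + 4.45%·(365−d)] / 365 = €82,557.86
Solving gives d = 341, so the new rate took effect on 8 December 1998.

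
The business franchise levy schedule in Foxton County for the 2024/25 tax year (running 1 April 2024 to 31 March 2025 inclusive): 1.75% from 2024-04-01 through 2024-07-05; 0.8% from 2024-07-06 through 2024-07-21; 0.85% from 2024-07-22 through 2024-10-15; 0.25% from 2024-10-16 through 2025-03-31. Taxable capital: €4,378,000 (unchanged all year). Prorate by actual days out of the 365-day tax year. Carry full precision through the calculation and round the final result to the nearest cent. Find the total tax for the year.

€35,461.80

2024-04-01 to 2024-07-05: 96 days at 1.75% → €4,378,000 × 1.75% × 96/365 = €20,150.7945
2024-07-06 to 2024-07-21: 16 days at 0.8% → €4,378,000 × 0.8% × 16/365 = €1,535.2986
2024-07-22 to 2024-10-15: 86 days at 0.85% → €4,378,000 × 0.85% × 86/365 = €8,767.9945
2024-10-16 to 2025-03-31: 167 days at 0.25% → €4,378,000 × 0.25% × 167/365 = €5,007.7123
Total = €35,461.8000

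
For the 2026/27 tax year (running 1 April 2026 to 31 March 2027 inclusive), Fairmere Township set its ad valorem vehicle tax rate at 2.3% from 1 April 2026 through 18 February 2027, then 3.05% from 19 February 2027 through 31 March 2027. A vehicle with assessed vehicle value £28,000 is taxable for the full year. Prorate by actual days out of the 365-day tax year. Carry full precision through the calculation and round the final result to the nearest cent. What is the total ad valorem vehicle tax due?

£667.59

1 April 2026 – 18 February 2027: 324 days at 2.3% → £28,000 × 2.3% × 324/365 = £571.6603
19 February – 31 March 2027: 41 days at 3.05% → £28,000 × 3.05% × 41/365 = £95.9288
Total = £667.5890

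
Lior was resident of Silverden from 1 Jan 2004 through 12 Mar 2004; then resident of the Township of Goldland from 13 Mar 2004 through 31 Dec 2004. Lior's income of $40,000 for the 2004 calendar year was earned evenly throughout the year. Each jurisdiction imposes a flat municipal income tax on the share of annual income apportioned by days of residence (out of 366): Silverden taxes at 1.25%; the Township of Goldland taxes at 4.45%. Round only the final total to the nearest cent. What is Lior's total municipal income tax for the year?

$1,528.20

Silverden, 1 Jan – 12 Mar 2004: 72 days → $40,000 × 1.25% × 72/366 = $98.3607
The Township of Goldland, 13 Mar – 31 Dec 2004: 294 days → $40,000 × 4.45% × 294/366 = $1,429.8361
Total = $1,528.1967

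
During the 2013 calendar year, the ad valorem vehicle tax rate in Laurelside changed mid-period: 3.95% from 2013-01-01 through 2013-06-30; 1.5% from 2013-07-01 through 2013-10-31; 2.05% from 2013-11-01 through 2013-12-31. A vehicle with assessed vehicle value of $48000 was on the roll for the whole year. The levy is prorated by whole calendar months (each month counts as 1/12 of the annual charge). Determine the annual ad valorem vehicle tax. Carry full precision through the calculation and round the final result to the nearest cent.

2013-01-01 to 2013-06-30: 6 months at 3.95% → $48000 × 3.95% × 6/12 = $948.0000
2013-07-01 to 2013-10-31: 4 months at 1.5% → $48000 × 1.5% × 4/12 = $240.0000
2013-11-01 to 2013-12-31: 2 months at 2.05% → $48000 × 2.05% × 2/12 = $164.0000
Total = $1352.0000

$1352.00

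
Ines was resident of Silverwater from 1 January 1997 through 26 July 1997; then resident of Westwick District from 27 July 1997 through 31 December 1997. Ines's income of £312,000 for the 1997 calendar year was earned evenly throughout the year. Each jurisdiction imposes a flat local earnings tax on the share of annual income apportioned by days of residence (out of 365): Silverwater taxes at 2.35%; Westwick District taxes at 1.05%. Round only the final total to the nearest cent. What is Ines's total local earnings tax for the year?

Silverwater, 1 January – 26 July 1997: 207 days → £312,000 × 2.35% × 207/365 = £4,158.1479
Westwick District, 27 July – 31 December 1997: 158 days → £312,000 × 1.05% × 158/365 = £1,418.1041
Total = £5,576.2521

£5,576.25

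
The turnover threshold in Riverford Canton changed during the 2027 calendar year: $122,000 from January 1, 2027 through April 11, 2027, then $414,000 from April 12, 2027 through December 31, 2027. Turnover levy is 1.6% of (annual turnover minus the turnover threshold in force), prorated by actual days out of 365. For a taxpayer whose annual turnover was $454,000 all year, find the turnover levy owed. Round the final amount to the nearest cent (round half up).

January 1 – April 11, 2027: 101 days, exemption $122,000 → ($454,000 − $122,000) × 1.6% × 101/365 = $1,469.8959
April 12 – December 31, 2027: 264 days, exemption $414,000 → ($454,000 − $414,000) × 1.6% × 264/365 = $462.9041
Total = $1,932.8000

$1,932.80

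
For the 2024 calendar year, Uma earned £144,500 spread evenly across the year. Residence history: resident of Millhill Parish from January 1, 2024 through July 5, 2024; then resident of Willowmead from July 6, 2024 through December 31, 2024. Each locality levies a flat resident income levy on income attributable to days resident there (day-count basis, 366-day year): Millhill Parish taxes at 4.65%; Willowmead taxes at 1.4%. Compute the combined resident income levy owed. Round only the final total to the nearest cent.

Millhill Parish, January 1 – July 5, 2024: 187 days → £144,500 × 4.65% × 187/366 = £3,433.0594
Willowmead, July 6 – December 31, 2024: 179 days → £144,500 × 1.4% × 179/366 = £989.3907
Total = £4,422.4501

£4,422.45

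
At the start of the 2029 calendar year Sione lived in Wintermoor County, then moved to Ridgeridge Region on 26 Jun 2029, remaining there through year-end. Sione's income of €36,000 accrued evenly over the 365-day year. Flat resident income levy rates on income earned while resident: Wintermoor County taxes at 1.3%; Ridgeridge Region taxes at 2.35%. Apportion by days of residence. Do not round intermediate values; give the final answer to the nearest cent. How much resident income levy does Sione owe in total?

€663.73

Wintermoor County, 1 Jan – 25 Jun 2029: 176 days → €36,000 × 1.3% × 176/365 = €225.6658
Ridgeridge Region, 26 Jun – 31 Dec 2029: 189 days → €36,000 × 2.35% × 189/365 = €438.0658
Total = €663.7315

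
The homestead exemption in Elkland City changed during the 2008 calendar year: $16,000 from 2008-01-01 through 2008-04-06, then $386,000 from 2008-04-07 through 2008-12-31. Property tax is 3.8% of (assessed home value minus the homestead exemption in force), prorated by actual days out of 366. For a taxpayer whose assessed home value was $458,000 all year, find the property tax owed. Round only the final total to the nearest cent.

$6,462.28

2008-01-01 to 2008-04-06: 97 days, exemption $16,000 → ($458,000 − $16,000) × 3.8% × 97/366 = $4,451.3989
2008-04-07 to 2008-12-31: 269 days, exemption $386,000 → ($458,000 − $386,000) × 3.8% × 269/366 = $2,010.8852
Total = $6,462.2842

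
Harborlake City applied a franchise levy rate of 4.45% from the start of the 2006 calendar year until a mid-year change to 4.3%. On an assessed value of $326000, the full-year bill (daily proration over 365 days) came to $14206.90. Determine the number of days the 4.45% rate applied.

141 days

Let d = days at the first rate; then 365 − d days at the second rate.
$326000 × [4.45%·d + 4.3%·(365−d)] / 365 = $14206.90
Solving gives d = 141, so the new rate took effect on May 22, 2006.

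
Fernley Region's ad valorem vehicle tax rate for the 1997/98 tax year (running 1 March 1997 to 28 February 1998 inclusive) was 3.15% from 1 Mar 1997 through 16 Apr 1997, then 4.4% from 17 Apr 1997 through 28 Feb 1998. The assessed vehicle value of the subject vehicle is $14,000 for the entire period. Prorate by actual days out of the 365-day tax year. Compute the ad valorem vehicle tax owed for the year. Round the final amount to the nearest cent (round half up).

$593.47

1 Mar – 16 Apr 1997: 47 days at 3.15% → $14,000 × 3.15% × 47/365 = $56.7863
17 Apr 1997 – 28 Feb 1998: 318 days at 4.4% → $14,000 × 4.4% × 318/365 = $536.6795
Total = $593.4658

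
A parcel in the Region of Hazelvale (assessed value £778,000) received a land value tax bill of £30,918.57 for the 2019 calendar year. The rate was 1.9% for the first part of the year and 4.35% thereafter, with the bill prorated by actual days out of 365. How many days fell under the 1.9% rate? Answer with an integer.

Let d = days at the first rate; then 365 − d days at the second rate.
£778,000 × [1.9%·d + 4.35%·(365−d)] / 365 = £30,918.57
Solving gives d = 56, so the new rate took effect on 26 Feb 2019.

56 days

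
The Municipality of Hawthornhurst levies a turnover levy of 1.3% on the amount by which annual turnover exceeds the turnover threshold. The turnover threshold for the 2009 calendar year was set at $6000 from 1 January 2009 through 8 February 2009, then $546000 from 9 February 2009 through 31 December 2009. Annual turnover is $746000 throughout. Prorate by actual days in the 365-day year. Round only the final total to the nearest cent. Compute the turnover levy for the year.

$3350.08

1 January – 8 February 2009: 39 days, exemption $6000 → ($746000 − $6000) × 1.3% × 39/365 = $1027.8904
9 February – 31 December 2009: 326 days, exemption $546000 → ($746000 − $546000) × 1.3% × 326/365 = $2322.1918
Total = $3350.0822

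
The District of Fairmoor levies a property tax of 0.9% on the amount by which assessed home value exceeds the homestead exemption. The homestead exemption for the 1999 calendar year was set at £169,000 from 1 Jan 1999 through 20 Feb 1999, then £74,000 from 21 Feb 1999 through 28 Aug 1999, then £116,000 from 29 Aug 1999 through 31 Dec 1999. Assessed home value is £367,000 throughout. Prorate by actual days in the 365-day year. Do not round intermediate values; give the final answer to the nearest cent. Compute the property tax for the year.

1 Jan – 20 Feb 1999: 51 days, exemption £169,000 → (£367,000 − £169,000) × 0.9% × 51/365 = £248.9918
21 Feb – 28 Aug 1999: 189 days, exemption £74,000 → (£367,000 − £74,000) × 0.9% × 189/365 = £1,365.4603
29 Aug – 31 Dec 1999: 125 days, exemption £116,000 → (£367,000 − £116,000) × 0.9% × 125/365 = £773.6301
Total = £2,388.0822

£2,388.08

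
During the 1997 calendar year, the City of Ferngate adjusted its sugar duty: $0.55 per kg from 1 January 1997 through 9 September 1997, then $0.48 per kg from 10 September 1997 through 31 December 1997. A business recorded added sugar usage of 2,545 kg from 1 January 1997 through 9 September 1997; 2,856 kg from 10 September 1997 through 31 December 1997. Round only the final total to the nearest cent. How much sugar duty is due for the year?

$2,770.63

1 January – 9 September 1997: 2,545 kg at $0.55/kg → $1,399.75
10 September – 31 December 1997: 2,856 kg at $0.48/kg → $1,370.88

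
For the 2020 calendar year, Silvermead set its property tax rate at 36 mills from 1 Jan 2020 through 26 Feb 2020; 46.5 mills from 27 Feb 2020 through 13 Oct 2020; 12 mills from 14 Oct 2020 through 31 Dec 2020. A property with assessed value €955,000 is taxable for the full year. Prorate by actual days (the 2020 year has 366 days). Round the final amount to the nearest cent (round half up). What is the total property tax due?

€35,734.22

1 Jan – 26 Feb 2020: 57 days at 36 mills → €955,000 × 3.6% × 57/366 = €5,354.2623
27 Feb – 13 Oct 2020: 230 days at 46.5 mills → €955,000 × 4.65% × 230/366 = €27,906.3525
14 Oct – 31 Dec 2020: 79 days at 12 mills → €955,000 × 1.2% × 79/366 = €2,473.6066
Total = €35,734.2213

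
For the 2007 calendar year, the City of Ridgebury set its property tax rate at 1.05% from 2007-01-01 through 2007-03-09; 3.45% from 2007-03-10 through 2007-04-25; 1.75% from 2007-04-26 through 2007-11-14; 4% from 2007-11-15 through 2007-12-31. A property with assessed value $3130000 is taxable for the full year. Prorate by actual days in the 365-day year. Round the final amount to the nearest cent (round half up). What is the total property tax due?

$66613.26

2007-01-01 to 2007-03-09: 68 days at 1.05% → $3130000 × 1.05% × 68/365 = $6122.7945
2007-03-10 to 2007-04-25: 47 days at 3.45% → $3130000 × 3.45% × 47/365 = $13904.9178
2007-04-26 to 2007-11-14: 203 days at 1.75% → $3130000 × 1.75% × 203/365 = $30463.9041
2007-11-15 to 2007-12-31: 47 days at 4% → $3130000 × 4% × 47/365 = $16121.6438
Total = $66613.2603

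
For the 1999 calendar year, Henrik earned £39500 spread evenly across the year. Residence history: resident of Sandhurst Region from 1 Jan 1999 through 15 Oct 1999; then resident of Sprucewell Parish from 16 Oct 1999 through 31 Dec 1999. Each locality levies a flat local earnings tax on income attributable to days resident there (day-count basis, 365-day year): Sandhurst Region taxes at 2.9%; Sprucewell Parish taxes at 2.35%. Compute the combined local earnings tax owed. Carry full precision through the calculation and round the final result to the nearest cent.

Sandhurst Region, 1 Jan – 15 Oct 1999: 288 days → £39500 × 2.9% × 288/365 = £903.8466
Sprucewell Parish, 16 Oct – 31 Dec 1999: 77 days → £39500 × 2.35% × 77/365 = £195.8226
Total = £1099.6692

£1099.67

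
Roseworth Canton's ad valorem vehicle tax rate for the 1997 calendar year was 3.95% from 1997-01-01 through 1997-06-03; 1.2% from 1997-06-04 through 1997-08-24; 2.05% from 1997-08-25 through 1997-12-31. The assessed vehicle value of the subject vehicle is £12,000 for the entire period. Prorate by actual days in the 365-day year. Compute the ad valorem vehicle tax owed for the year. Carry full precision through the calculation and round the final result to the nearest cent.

1997-01-01 to 1997-06-03: 154 days at 3.95% → £12,000 × 3.95% × 154/365 = £199.9890
1997-06-04 to 1997-08-24: 82 days at 1.2% → £12,000 × 1.2% × 82/365 = £32.3507
1997-08-25 to 1997-12-31: 129 days at 2.05% → £12,000 × 2.05% × 129/365 = £86.9425
Total = £319.2822

£319.28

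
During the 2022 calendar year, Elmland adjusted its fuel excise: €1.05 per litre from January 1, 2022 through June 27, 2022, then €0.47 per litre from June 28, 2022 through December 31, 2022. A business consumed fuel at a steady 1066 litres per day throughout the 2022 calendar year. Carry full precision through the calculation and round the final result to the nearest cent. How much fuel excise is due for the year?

January 1 – June 27, 2022: 178 days × 1066 litres/day = 189,748 litres at €1.05/litre → €199,235.40
June 28 – December 31, 2022: 187 days × 1066 litres/day = 199,342 litres at €0.47/litre → €93,690.74

€292,926.14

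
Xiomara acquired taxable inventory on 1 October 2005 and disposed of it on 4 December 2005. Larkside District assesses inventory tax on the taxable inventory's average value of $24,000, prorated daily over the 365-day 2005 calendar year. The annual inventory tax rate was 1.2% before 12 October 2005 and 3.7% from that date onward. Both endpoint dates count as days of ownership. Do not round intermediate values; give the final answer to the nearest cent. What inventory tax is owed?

$140.05

1 October – 11 October 2005: 11 days at 1.2% → $24,000 × 1.2% × 11/365 = $8.6795
12 October – 4 December 2005: 54 days at 3.7% → $24,000 × 3.7% × 54/365 = $131.3753
Total = $140.0548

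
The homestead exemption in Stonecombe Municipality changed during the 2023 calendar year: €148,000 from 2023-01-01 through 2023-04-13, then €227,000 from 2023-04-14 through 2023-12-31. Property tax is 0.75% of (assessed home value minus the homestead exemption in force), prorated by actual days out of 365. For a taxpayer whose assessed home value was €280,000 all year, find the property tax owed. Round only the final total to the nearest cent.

€564.70

2023-01-01 to 2023-04-13: 103 days, exemption €148,000 → (€280,000 − €148,000) × 0.75% × 103/365 = €279.3699
2023-04-14 to 2023-12-31: 262 days, exemption €227,000 → (€280,000 − €227,000) × 0.75% × 262/365 = €285.3288
Total = €564.6986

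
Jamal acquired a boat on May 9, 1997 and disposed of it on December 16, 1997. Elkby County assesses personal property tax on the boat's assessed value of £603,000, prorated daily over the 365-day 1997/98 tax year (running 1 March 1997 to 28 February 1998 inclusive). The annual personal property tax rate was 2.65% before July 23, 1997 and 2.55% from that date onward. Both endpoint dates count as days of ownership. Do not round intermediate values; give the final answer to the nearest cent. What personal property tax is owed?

May 9 – July 22, 1997: 75 days at 2.65% → £603,000 × 2.65% × 75/365 = £3,283.4589
July 23 – December 16, 1997: 147 days at 2.55% → £603,000 × 2.55% × 147/365 = £6,192.7274
Total = £9,476.1863

£9,476.19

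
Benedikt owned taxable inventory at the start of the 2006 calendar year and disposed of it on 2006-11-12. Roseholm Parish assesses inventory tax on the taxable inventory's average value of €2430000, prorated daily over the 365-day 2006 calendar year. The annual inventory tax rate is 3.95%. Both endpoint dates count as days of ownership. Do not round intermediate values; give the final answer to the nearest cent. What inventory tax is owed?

€83099.34

Days held (2006-01-01 to 2006-11-12): 316 out of 365
Tax = €2430000 × 3.95% × 316/365 = €83099.3425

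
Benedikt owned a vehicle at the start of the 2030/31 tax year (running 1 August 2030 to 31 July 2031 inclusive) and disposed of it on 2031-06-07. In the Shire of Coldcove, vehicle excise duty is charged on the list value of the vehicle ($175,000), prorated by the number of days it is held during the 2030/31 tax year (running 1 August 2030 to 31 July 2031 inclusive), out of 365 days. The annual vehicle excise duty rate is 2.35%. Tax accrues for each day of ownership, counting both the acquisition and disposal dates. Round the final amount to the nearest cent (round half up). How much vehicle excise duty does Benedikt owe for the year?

$3,504.08

Days held (2030-08-01 to 2031-06-07): 311 out of 365
Tax = $175,000 × 2.35% × 311/365 = $3,504.0753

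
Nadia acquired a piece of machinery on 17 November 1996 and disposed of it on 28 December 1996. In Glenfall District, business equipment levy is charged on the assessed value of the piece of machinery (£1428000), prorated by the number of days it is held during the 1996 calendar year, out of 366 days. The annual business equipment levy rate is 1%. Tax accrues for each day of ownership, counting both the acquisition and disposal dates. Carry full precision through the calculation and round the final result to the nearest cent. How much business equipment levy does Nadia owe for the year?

£1638.69

Days held (17 November – 28 December 1996): 42 out of 366
Tax = £1428000 × 1% × 42/366 = £1638.6885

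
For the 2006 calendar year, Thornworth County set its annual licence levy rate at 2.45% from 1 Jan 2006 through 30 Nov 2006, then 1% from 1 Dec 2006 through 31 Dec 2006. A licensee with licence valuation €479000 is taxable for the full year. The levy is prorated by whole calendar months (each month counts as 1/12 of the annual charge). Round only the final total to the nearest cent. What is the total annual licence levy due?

€11156.71

1 Jan – 30 Nov 2006: 11 months at 2.45% → €479000 × 2.45% × 11/12 = €10757.5417
1 Dec – 31 Dec 2006: 1 month at 1% → €479000 × 1% × 1/12 = €399.1667
Total = €11156.7083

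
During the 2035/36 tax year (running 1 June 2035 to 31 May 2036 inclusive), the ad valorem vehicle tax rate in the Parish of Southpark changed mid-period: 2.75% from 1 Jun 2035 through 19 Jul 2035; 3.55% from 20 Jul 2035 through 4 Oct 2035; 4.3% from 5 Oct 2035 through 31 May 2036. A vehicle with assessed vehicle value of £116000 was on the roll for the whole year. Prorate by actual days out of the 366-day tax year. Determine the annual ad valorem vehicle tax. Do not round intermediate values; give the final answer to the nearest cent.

1 Jun – 19 Jul 2035: 49 days at 2.75% → £116000 × 2.75% × 49/366 = £427.0765
20 Jul – 4 Oct 2035: 77 days at 3.55% → £116000 × 3.55% × 77/366 = £866.3552
5 Oct 2035 – 31 May 2036: 240 days at 4.3% → £116000 × 4.3% × 240/366 = £3270.8197
Total = £4564.2514

£4564.25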